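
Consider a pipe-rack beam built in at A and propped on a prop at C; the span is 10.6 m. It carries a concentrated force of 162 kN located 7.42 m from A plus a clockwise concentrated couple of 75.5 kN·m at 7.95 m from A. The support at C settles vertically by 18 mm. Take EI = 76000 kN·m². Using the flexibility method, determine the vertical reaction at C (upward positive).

Choose R_C as the redundant. The primary structure is the cantilever fixed at A.
Downward deflection at the released point C due to the loads:
  point load 162 at a = 7.42: Pa²(3L − a)/(6EI) = 36241/EI
  clockwise couple 75.5 at a = 7.95: M₀a(2L − a)/(2EI) = 3976/EI
  δ_0 = 40218/EI
Flexibility coefficient — unit upward force at C: δ_{CC} = L³/(3EI) = 397/EI.
With EI = 76000 kN·m²: δ_0 = 0.52918 m and δ_{CC} = 0.005224 m/kN.
Compatibility — the beam at C must follow the support down by 0.018 m: δ_0 − R_C·δ_{CC} = 0.018, so R_C = (0.52918 − 0.018)/0.005224 = 97.86 kN.

R_C = 97.86 kN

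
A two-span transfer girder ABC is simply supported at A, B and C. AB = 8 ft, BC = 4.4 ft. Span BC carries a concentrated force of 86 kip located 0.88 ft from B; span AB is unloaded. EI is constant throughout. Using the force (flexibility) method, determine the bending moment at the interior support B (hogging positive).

Release continuity at B by inserting a hinge; the redundant is the internal moment M_B. The primary structure is two simply-supported spans AB and BC.
Discontinuity in slope at B on the released structure — sum the simple-span end rotations:
  span BC: point load 86 at a = 0.88: Pab(L + b)/(6LEI) = 79.92/EI
  relative rotation θ_0 = (0 + 79.92)/EI = 79.92/EI
A unit hogging moment at B produces rotation L₁/(3EI) + L₂/(3EI) = 4.133/EI.
Slope continuity at B: θ_0 = M_B·4.133/EI, so M_B = 79.92/4.133 = 19.34 kip·ft (hogging).

M_B = 19.34 kip·ft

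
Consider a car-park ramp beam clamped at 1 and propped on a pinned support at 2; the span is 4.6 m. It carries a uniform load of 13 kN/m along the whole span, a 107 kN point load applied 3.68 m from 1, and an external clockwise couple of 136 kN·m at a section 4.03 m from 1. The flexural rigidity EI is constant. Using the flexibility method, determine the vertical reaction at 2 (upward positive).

Remove the prop at 2; the released (primary) structure is a cantilever built in at 1.
Free-end deflection of the primary structure under the applied loading (downward +):
  UDL 13: wL⁴/(8EI) = 727.6/EI
  point load 107 at a = 3.68: Pa²(3L − a)/(6EI) = 2444/EI
  clockwise couple 136 at a = 4.03: M₀a(2L − a)/(2EI) = 1417/EI
  δ_0 = 4588/EI
Tip deflection under a unit load at 2: L³/(3EI) = 32.45/EI.
The prop prevents deflection at 2: R_2 = δ_0/δ_{22} = 4588/32.45 = 141.4 kN.

R_2 = 141.4 kN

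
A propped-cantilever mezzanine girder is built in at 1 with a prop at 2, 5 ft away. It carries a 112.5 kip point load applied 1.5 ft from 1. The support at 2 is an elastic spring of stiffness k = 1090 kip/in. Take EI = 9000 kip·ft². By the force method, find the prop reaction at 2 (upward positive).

R_2 = 13.45 kip

Take the reaction at 2 as the redundant and release it; the primary structure is a cantilever fixed at 1.
Free-end deflection of the primary structure under the applied loading (downward +):
  point load 112.5 at a = 1.5: Pa²(3L − a)/(6EI) = 569.5/EI
Flexibility coefficient — unit upward force at 2: δ_{22} = L³/(3EI) = 41.67/EI.
With EI = 9000 kip·ft²: δ_0 = 0.063281 ft and δ_{22} = 0.00463 ft/kip.
Compatibility — the spring shortens by R_2/k under the reaction it provides: δ_0 − R_2·δ_{22} = R_2/k. With 1/k = 1/(1090×12) ft/kip = 0.000076 ft/kip, R_2 = δ_0 / (δ_{22} + 1/k) = 0.063281 / (0.00463 + 0.000076) = 13.45 kip.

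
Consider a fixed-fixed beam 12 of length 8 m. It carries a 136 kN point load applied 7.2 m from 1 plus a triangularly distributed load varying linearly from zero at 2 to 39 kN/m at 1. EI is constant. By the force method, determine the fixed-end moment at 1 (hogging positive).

Release both end moments; the primary structure is a simply-supported span 12 with redundants M_1 and M_2.
Simple-span end rotations at 1 and 2 under the given loads:
  at 1: point load 136 at a = 7.2: Pab(L + b)/(6LEI) = 143.6/EI
  at 2: point load 136 at a = 7.2: Pab(L + a)/(6LEI) = 248.1/EI
  at 1: triangular load, peak 39: w₀L³/(45EI) = 443.7/EI
  at 2: triangular load, peak 39: 7w₀L³/(360EI) = 388.3/EI
  θ_10 = 587.3/EI,  θ_20 = 636.3/EI
Flexibility coefficients: a unit moment at one end gives L/(3EI) there and L/(6EI) at the far end, so f₁₁ = f₂₂ = 2.667/EI and f₁₂ = f₂₁ = 1.333/EI.
Compatibility — zero rotation at each built-in end:
  2.667 M_1 + 1.333 M_2 = 587.3
  1.333 M_1 + 2.667 M_2 = 636.3
Solving the pair gives M_1 = 134.6 kN·m and M_2 = 171.3 kN·m (hogging).

M_1 = 134.6 kN·m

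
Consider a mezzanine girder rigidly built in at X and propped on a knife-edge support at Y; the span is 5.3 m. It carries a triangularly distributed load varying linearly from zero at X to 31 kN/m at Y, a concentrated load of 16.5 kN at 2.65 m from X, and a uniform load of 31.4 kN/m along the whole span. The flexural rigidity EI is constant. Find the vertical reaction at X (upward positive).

R_X = 152.3 kN

Choose R_Y as the redundant. The primary structure is the cantilever fixed at X.
Primary-structure tip deflection at Y by superposition:
  triangular load, peak 31 at the free end: 11w₀L⁴/(120EI) = 2242/EI
  point load 16.5 at a = 2.65: Pa²(3L − a)/(6EI) = 255.9/EI
  UDL 31.4: wL⁴/(8EI) = 3097/EI
  δ_0 = 5595/EI
Tip deflection under a unit load at Y: L³/(3EI) = 49.63/EI.
The prop prevents deflection at Y: R_Y = δ_0/δ_{YY} = 5595/49.63 = 112.7 kN.
Vertical equilibrium: R_X = ΣP − R_Y = 265.1 − 112.7 = 152.3 kN.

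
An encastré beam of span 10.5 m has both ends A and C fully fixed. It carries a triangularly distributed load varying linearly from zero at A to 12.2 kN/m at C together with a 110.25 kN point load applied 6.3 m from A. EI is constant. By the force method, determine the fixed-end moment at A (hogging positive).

M_A = 156 kN·m

Release both end moments; the primary structure is a simply-supported span AC with redundants M_A and M_C.
End rotations of the released simple span under the applied load (×1/EI):
  at A: triangular load, peak 12.2: 7w₀L³/(360EI) = 274.6/EI
  at C: triangular load, peak 12.2: w₀L³/(45EI) = 313.8/EI
  at A: point load 110.25 at a = 6.3: Pab(L + b)/(6LEI) = 680.7/EI
  at C: point load 110.25 at a = 6.3: Pab(L + a)/(6LEI) = 777.9/EI
  θ_A0 = 955.3/EI,  θ_C0 = 1092/EI
Flexibility coefficients: a unit moment at one end gives L/(3EI) there and L/(6EI) at the far end, so f₁₁ = f₂₂ = 3.5/EI and f₁₂ = f₂₁ = 1.75/EI.
Compatibility — zero rotation at each built-in end:
  3.5 M_A + 1.75 M_C = 955.3
  1.75 M_A + 3.5 M_C = 1092
Solving the pair gives M_A = 156 kN·m and M_C = 234 kN·m (hogging).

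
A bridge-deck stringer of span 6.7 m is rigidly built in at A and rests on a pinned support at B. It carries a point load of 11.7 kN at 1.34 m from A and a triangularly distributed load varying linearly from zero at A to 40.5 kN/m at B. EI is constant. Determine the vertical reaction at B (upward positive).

Choose R_B as the redundant. The primary structure is the cantilever fixed at A.
Free-end deflection of the primary structure under the applied loading (downward +):
  point load 11.7 at a = 1.34: Pa²(3L − a)/(6EI) = 65.69/EI
  triangular load, peak 40.5 at the free end: 11w₀L⁴/(120EI) = 7481/EI
  δ_0 = 7547/EI
Tip deflection under a unit load at B: L³/(3EI) = 100.3/EI.
Compatibility at B: δ_0 − R_B·δ_{BB} = 0, so R_B = 7547/100.3 = 75.28 kN.

R_B = 75.28 kN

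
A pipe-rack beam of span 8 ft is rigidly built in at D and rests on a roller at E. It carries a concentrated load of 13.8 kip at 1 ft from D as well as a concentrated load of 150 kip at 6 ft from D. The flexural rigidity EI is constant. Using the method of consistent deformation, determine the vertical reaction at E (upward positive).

R_E = 95.23 kip

Choose R_E as the redundant. The primary structure is the cantilever fixed at D.
Free-end deflection of the primary structure under the applied loading (downward +):
  point load 13.8 at a = 1: Pa²(3L − a)/(6EI) = 52.9/EI
  point load 150 at a = 6: Pa²(3L − a)/(6EI) = 16200/EI
  δ_0 = 16253/EI
Flexibility coefficient — unit upward force at E: δ_{EE} = L³/(3EI) = 170.7/EI.
The prop prevents deflection at E: R_E = δ_0/δ_{EE} = 16253/170.7 = 95.23 kip.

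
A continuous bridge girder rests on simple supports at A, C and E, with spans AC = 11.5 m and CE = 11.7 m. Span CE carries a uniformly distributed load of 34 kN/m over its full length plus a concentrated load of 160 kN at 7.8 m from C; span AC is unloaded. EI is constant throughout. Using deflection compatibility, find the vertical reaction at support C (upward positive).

R_C = 326.9 kN

Take M_C as the redundant. Released structure: two simple spans AC and CE with a hinge at C.
Rotations at C on the released spans (each span's end-slope, ×1/EI):
  span CE: UDL 34: wL³/(24EI) = 2269/EI
  span CE: point load 160 at a = 7.8: Pab(L + b)/(6LEI) = 1082/EI
  relative rotation θ_0 = (0 + 3351)/EI = 3351/EI
A unit hogging moment at C produces rotation L₁/(3EI) + L₂/(3EI) = 7.733/EI.
Slope continuity at C: θ_0 = M_C·7.733/EI, so M_C = 3351/7.733 = 433.3 kN·m (hogging).
Span AC, ΣM about A with M_C applied at C: R_C^{AC}·11.5 = 0 + 433.3, so R_C^{AC} = 37.67 kN and R_A = 0 − 37.67 = -37.67 kN.
Span CE, ΣM about E: R_C^{CE}·11.7 = 2951 + 433.3, so R_C^{CE} = 289.3 kN and R_E = 557.8 − 289.3 = 268.5 kN.
R_C = 37.67 + 289.3 = 326.9 kN.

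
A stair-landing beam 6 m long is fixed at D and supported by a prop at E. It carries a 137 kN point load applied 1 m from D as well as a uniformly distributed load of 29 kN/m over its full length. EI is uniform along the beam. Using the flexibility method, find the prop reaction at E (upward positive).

Release the roller at E. Primary structure: cantilever fixed at D.
Deflection at E on the released cantilever, summing each load's contribution:
  point load 137 at a = 1: Pa²(3L − a)/(6EI) = 388.2/EI
  UDL 29: wL⁴/(8EI) = 4698/EI
  δ_0 = 5086/EI
Tip deflection under a unit load at E: L³/(3EI) = 72/EI.
The prop prevents deflection at E: R_E = δ_0/δ_{EE} = 5086/72 = 70.64 kN.

R_E = 70.64 kN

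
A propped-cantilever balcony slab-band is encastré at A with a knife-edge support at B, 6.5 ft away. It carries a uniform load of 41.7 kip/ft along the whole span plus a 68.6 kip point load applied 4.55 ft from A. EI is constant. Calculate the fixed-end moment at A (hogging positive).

M_A = 281.1 kip·ft

Remove the prop at B; the released (primary) structure is a cantilever built in at A.
Downward deflection at the released point B due to the loads:
  UDL 41.7: wL⁴/(8EI) = 9305/EI
  point load 68.6 at a = 4.55: Pa²(3L − a)/(6EI) = 3539/EI
  δ_0 = 12843/EI
Flexibility coefficient — unit upward force at B: δ_{BB} = L³/(3EI) = 91.54/EI.
Compatibility at B: δ_0 − R_B·δ_{BB} = 0, so R_B = 12843/91.54 = 140.3 kip.
Moment equilibrium about A: M_A = Σ(load moments about A) − R_B·L = 1193 − 140.3×6.5 = 281.1 kip·ft.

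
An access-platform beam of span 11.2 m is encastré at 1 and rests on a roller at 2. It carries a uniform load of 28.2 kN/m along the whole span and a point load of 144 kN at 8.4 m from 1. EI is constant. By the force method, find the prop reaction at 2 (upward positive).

Remove the prop at 2; the released (primary) structure is a cantilever built in at 1.
Downward deflection at the released point 2 due to the loads:
  UDL 28.2: wL⁴/(8EI) = 55467/EI
  point load 144 at a = 8.4: Pa²(3L − a)/(6EI) = 42675/EI
  δ_0 = 98141/EI
Tip deflection under a unit load at 2: L³/(3EI) = 468.3/EI.
Compatibility at 2: δ_0 − R_2·δ_{22} = 0, so R_2 = 98141/468.3 = 209.6 kN.

R_2 = 209.6 kN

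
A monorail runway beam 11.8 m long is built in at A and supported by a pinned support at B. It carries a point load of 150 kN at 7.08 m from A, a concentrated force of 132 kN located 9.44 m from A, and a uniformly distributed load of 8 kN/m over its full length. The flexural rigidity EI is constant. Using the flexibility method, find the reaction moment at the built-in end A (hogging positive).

Remove the prop at B; the released (primary) structure is a cantilever built in at A.
Downward deflection at the released point B due to the loads:
  point load 150 at a = 7.08: Pa²(3L − a)/(6EI) = 35489/EI
  point load 132 at a = 9.44: Pa²(3L − a)/(6EI) = 50895/EI
  UDL 8: wL⁴/(8EI) = 19388/EI
  δ_0 = 105772/EI
Flexibility coefficient — unit upward force at B: δ_{BB} = L³/(3EI) = 547.7/EI.
Compatibility at B: δ_0 − R_B·δ_{BB} = 0, so R_B = 105772/547.7 = 193.1 kN.
Moment equilibrium about A: M_A = Σ(load moments about A) − R_B·L = 2865 − 193.1×11.8 = 586.1 kN·m.

M_A = 586.1 kN·m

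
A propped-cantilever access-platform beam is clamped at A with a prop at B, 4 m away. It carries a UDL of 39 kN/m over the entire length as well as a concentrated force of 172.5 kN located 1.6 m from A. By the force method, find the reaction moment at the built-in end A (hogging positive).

M_A = 210.5 kN·m

Release the roller at B. Primary structure: cantilever fixed at A.
Downward deflection at the released point B due to the loads:
  UDL 39: wL⁴/(8EI) = 1248/EI
  point load 172.5 at a = 1.6: Pa²(3L − a)/(6EI) = 765.4/EI
  δ_0 = 2013/EI
Flexibility coefficient — unit upward force at B: δ_{BB} = L³/(3EI) = 21.33/EI.
The prop prevents deflection at B: R_B = δ_0/δ_{BB} = 2013/21.33 = 94.38 kN.
Moment equilibrium about A: M_A = Σ(load moments about A) − R_B·L = 588 − 94.38×4 = 210.5 kN·m.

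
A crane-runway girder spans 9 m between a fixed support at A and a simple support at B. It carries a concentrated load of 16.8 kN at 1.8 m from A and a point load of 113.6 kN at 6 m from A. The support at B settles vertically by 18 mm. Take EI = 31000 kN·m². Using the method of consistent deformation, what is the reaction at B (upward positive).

R_B = 57.55 kN

Release the roller at B. Primary structure: cantilever fixed at A.
Deflection at B on the released cantilever, summing each load's contribution:
  point load 16.8 at a = 1.8: Pa²(3L − a)/(6EI) = 228.6/EI
  point load 113.6 at a = 6: Pa²(3L − a)/(6EI) = 14314/EI
  δ_0 = 14542/EI
Tip deflection under a unit load at B: L³/(3EI) = 243/EI.
With EI = 31000 kN·m²: δ_0 = 0.4691 m and δ_{BB} = 0.007839 m/kN.
Compatibility — the beam at B must follow the support down by 0.018 m: δ_0 − R_B·δ_{BB} = 0.018, so R_B = (0.4691 − 0.018)/0.007839 = 57.55 kN.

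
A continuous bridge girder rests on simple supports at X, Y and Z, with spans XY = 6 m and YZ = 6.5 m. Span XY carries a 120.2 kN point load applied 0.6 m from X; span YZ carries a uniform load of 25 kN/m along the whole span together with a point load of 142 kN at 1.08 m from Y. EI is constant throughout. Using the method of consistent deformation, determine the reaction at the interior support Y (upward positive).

Insert a hinge at Y; M_Y is the redundant, and each span becomes simply supported.
Discontinuity in slope at Y on the released structure — sum the simple-span end rotations:
  span XY: point load 120.2 at a = 0.6: Pab(L + a)/(6LEI) = 71.4/EI
  span YZ: UDL 25: wL³/(24EI) = 286.1/EI
  span YZ: point load 142 at a = 1.08: Pab(L + b)/(6LEI) = 254.1/EI
  relative rotation θ_0 = (71.4 + 540.1)/EI = 611.5/EI
A unit hogging moment at Y produces rotation L₁/(3EI) + L₂/(3EI) = 4.167/EI.
Compatibility: M_Y·(L₁+L₂)/(3EI) = θ_0, giving M_Y = 146.8 kN·m (hogging).
Span XY, ΣM about X with M_Y applied at Y: R_Y^{XY}·6 = 72.12 + 146.8, so R_Y^{XY} = 36.48 kN and R_X = 120.2 − 36.48 = 83.72 kN.
Span YZ, ΣM about Z: R_Y^{YZ}·6.5 = 1298 + 146.8, so R_Y^{YZ} = 222.2 kN and R_Z = 304.5 − 222.2 = 82.26 kN.
R_Y = 36.48 + 222.2 = 258.7 kN.

R_Y = 258.7 kN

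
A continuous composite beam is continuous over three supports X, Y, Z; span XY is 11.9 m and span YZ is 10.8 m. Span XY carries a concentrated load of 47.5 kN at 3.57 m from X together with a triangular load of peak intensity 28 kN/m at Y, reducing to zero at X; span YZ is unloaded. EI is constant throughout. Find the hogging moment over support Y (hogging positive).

Release continuity at Y by inserting a hinge; the redundant is the internal moment M_Y. The primary structure is two simply-supported spans XY and YZ.
Rotations at Y on the released spans (each span's end-slope, ×1/EI):
  span XY: point load 47.5 at a = 3.57: Pab(L + a)/(6LEI) = 306.1/EI
  span XY: triangular load, peak 28: w₀L³/(45EI) = 1049/EI
  relative rotation θ_0 = (1355 + 0)/EI = 1355/EI
A unit hogging moment at Y produces rotation L₁/(3EI) + L₂/(3EI) = 7.567/EI.
Slope continuity at Y: θ_0 = M_Y·7.567/EI, so M_Y = 1355/7.567 = 179 kN·m (hogging).

M_Y = 179 kN·m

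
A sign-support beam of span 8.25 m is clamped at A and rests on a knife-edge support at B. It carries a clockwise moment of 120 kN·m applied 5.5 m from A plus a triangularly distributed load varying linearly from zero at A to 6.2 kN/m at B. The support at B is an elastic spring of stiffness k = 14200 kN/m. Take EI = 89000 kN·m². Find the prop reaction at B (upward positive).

R_B = 32.38 kN

Choose R_B as the redundant. The primary structure is the cantilever fixed at A.
Deflection at B on the released cantilever, summing each load's contribution:
  clockwise couple 120 at a = 5.5: M₀a(2L − a)/(2EI) = 3630/EI
  triangular load, peak 6.2 at the free end: 11w₀L⁴/(120EI) = 2633/EI
  δ_0 = 6263/EI
Tip deflection under a unit load at B: L³/(3EI) = 187.2/EI.
With EI = 89000 kN·m²: δ_0 = 0.070369 m and δ_{BB} = 0.002103 m/kN.
Compatibility — the spring shortens by R_B/k under the reaction it provides: δ_0 − R_B·δ_{BB} = R_B/k. With 1/k = 0.00007 m/kN, R_B = δ_0 / (δ_{BB} + 1/k) = 0.070369 / (0.002103 + 0.00007) = 32.38 kN.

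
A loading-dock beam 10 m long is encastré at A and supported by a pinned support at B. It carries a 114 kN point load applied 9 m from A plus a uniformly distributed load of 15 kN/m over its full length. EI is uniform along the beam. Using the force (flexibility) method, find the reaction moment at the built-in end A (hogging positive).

M_A = 243.9 kN·m

Choose R_B as the redundant. The primary structure is the cantilever fixed at A.
Deflection at B on the released cantilever, summing each load's contribution:
  point load 114 at a = 9: Pa²(3L − a)/(6EI) = 32319/EI
  UDL 15: wL⁴/(8EI) = 18750/EI
  δ_0 = 51069/EI
Tip deflection under a unit load at B: L³/(3EI) = 333.3/EI.
The prop prevents deflection at B: R_B = δ_0/δ_{BB} = 51069/333.3 = 153.2 kN.
Moment equilibrium about A: M_A = Σ(load moments about A) − R_B·L = 1776 − 153.2×10 = 243.9 kN·m.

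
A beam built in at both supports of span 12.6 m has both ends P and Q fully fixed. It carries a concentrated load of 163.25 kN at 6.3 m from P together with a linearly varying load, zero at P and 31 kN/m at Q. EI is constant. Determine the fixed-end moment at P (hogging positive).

Take the two fixed-end moments M_P, M_Q as redundants; the released structure is the simple span PQ.
Simple-span end rotations at P and Q under the given loads:
  at P: point load 163.25 at a = 6.3: Pab(L + b)/(6LEI) = 1620/EI
  at Q: point load 163.25 at a = 6.3: Pab(L + a)/(6LEI) = 1620/EI
  at P: triangular load, peak 31: 7w₀L³/(360EI) = 1206/EI
  at Q: triangular load, peak 31: w₀L³/(45EI) = 1378/EI
  θ_P0 = 2826/EI,  θ_Q0 = 2998/EI
Flexibility coefficients: a unit moment at one end gives L/(3EI) there and L/(6EI) at the far end, so f₁₁ = f₂₂ = 4.2/EI and f₁₂ = f₂₁ = 2.1/EI.
Compatibility — zero rotation at each built-in end:
  4.2 M_P + 2.1 M_Q = 2826
  2.1 M_P + 4.2 M_Q = 2998
Solving the pair gives M_P = 421.2 kN·m and M_Q = 503.2 kN·m (hogging).

M_P = 421.2 kN·m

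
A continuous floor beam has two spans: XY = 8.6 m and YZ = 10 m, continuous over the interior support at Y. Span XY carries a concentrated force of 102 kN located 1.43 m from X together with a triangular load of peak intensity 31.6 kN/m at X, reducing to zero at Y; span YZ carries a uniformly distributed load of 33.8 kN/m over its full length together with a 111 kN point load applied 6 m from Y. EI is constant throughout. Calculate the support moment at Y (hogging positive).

M_Y = 423.2 kN·m

Release continuity at Y by inserting a hinge; the redundant is the internal moment M_Y. The primary structure is two simply-supported spans XY and YZ.
End slopes at the hinge Y, treating each span as simply supported:
  span XY: point load 102 at a = 1.43: Pab(L + a)/(6LEI) = 203.3/EI
  span XY: triangular load, peak 31.6: 7w₀L³/(360EI) = 390.8/EI
  span YZ: UDL 33.8: wL³/(24EI) = 1408/EI
  span YZ: point load 111 at a = 6: Pab(L + b)/(6LEI) = 621.6/EI
  relative rotation θ_0 = (594.1 + 2030)/EI = 2624/EI
A unit hogging moment at Y produces rotation L₁/(3EI) + L₂/(3EI) = 6.2/EI.
Slope continuity at Y: θ_0 = M_Y·6.2/EI, so M_Y = 2624/6.2 = 423.2 kN·m (hogging).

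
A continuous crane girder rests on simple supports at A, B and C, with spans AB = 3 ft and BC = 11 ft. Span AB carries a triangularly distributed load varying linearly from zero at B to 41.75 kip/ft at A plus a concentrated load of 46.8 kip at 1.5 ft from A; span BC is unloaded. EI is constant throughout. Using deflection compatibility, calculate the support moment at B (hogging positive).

M_B = 10.34 kip·ft

Release continuity at B by inserting a hinge; the redundant is the internal moment M_B. The primary structure is two simply-supported spans AB and BC.
Discontinuity in slope at B on the released structure — sum the simple-span end rotations:
  span AB: triangular load, peak 41.75: 7w₀L³/(360EI) = 21.92/EI
  span AB: point load 46.8 at a = 1.5: Pab(L + a)/(6LEI) = 26.32/EI
  relative rotation θ_0 = (48.24 + 0)/EI = 48.24/EI
A unit hogging moment at B produces rotation L₁/(3EI) + L₂/(3EI) = 4.667/EI.
Compatibility: M_B·(L₁+L₂)/(3EI) = θ_0, giving M_B = 10.34 kip·ft (hogging).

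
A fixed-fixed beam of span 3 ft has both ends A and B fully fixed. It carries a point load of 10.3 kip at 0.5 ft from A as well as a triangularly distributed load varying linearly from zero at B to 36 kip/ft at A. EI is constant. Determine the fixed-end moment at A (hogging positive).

Take the two fixed-end moments M_A, M_B as redundants; the released structure is the simple span AB.
On the primary (simply-supported) span, the end slopes from the loading are:
  at A: point load 10.3 at a = 0.5: Pab(L + b)/(6LEI) = 3.934/EI
  at B: point load 10.3 at a = 0.5: Pab(L + a)/(6LEI) = 2.503/EI
  at A: triangular load, peak 36: w₀L³/(45EI) = 21.6/EI
  at B: triangular load, peak 36: 7w₀L³/(360EI) = 18.9/EI
  θ_A0 = 25.53/EI,  θ_B0 = 21.4/EI
Flexibility coefficients: a unit moment at one end gives L/(3EI) there and L/(6EI) at the far end, so f₁₁ = f₂₂ = 1/EI and f₁₂ = f₂₁ = 0.5/EI.
Compatibility — zero rotation at each built-in end:
  1 M_A + 0.5 M_B = 25.53
  0.5 M_A + 1 M_B = 21.4
Solving the pair gives M_A = 19.78 kip·ft and M_B = 11.52 kip·ft (hogging).

M_A = 19.78 kip·ft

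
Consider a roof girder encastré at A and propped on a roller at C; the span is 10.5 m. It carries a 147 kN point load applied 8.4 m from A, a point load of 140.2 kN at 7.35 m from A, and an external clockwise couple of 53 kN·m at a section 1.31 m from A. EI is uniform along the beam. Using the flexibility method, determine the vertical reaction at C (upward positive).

R_C = 184.3 kN

Choose R_C as the redundant. The primary structure is the cantilever fixed at A.
Downward deflection at the released point C due to the loads:
  point load 147 at a = 8.4: Pa²(3L − a)/(6EI) = 39933/EI
  point load 140.2 at a = 7.35: Pa²(3L − a)/(6EI) = 30485/EI
  clockwise couple 53 at a = 1.31: M₀a(2L − a)/(2EI) = 683.5/EI
  δ_0 = 71102/EI
Tip deflection under a unit load at C: L³/(3EI) = 385.9/EI.
The prop prevents deflection at C: R_C = δ_0/δ_{CC} = 71102/385.9 = 184.3 kN.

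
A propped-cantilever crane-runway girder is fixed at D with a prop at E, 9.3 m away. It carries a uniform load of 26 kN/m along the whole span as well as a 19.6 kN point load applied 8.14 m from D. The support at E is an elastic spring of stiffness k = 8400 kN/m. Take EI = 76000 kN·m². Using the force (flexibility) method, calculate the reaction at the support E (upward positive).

R_E = 103.1 kN

Remove the prop at E; the released (primary) structure is a cantilever built in at D.
Downward deflection at the released point E due to the loads:
  UDL 26: wL⁴/(8EI) = 24312/EI
  point load 19.6 at a = 8.14: Pa²(3L − a)/(6EI) = 4277/EI
  δ_0 = 28589/EI
Flexibility coefficient — unit upward force at E: δ_{EE} = L³/(3EI) = 268.1/EI.
With EI = 76000 kN·m²: δ_0 = 0.37617 m and δ_{EE} = 0.003528 m/kN.
Compatibility — the spring shortens by R_E/k under the reaction it provides: δ_0 − R_E·δ_{EE} = R_E/k. With 1/k = 0.000119 m/kN, R_E = δ_0 / (δ_{EE} + 1/k) = 0.37617 / (0.003528 + 0.000119) = 103.1 kN.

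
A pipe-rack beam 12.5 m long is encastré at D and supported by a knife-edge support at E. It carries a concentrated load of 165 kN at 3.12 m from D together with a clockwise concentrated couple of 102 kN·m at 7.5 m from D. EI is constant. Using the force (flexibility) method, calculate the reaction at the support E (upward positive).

R_E = 24.42 kN

Take the reaction at E as the redundant and release it; the primary structure is a cantilever fixed at D.
Free-end deflection of the primary structure under the applied loading (downward +):
  point load 165 at a = 3.12: Pa²(3L − a)/(6EI) = 9203/EI
  clockwise couple 102 at a = 7.5: M₀a(2L − a)/(2EI) = 6694/EI
  δ_0 = 15897/EI
Tip deflection under a unit load at E: L³/(3EI) = 651/EI.
Compatibility at E: δ_0 − R_E·δ_{EE} = 0, so R_E = 15897/651 = 24.42 kN.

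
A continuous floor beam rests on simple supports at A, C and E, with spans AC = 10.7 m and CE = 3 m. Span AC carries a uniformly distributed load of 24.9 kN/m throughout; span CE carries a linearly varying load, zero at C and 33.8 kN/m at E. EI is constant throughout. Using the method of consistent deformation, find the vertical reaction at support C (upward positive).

R_C = 270.6 kN

Insert a hinge at C; M_C is the redundant, and each span becomes simply supported.
End slopes at the hinge C, treating each span as simply supported:
  span AC: UDL 24.9: wL³/(24EI) = 1271/EI
  span CE: triangular load, peak 33.8: 7w₀L³/(360EI) = 17.75/EI
  relative rotation θ_0 = (1271 + 17.75)/EI = 1289/EI
A unit hogging moment at C produces rotation L₁/(3EI) + L₂/(3EI) = 4.567/EI.
Compatibility: M_C·(L₁+L₂)/(3EI) = θ_0, giving M_C = 282.2 kN·m (hogging).
Span AC, ΣM about A with M_C applied at C: R_C^{AC}·10.7 = 1425 + 282.2, so R_C^{AC} = 159.6 kN and R_A = 266.4 − 159.6 = 106.8 kN.
Span CE, ΣM about E: R_C^{CE}·3 = 50.7 + 282.2, so R_C^{CE} = 111 kN and R_E = 50.7 − 111 = -60.27 kN.
R_C = 159.6 + 111 = 270.6 kN.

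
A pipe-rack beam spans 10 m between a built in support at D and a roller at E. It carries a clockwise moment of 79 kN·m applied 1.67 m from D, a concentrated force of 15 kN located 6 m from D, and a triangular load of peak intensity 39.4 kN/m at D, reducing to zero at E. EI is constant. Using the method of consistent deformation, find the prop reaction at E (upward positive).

R_E = 49.51 kN

Choose R_E as the redundant. The primary structure is the cantilever fixed at D.
Downward deflection at the released point E due to the loads:
  clockwise couple 79 at a = 1.67: M₀a(2L − a)/(2EI) = 1209/EI
  point load 15 at a = 6: Pa²(3L − a)/(6EI) = 2160/EI
  triangular load, peak 39.4 at the fixed end: w₀L⁴/(30EI) = 13133/EI
  δ_0 = 16502/EI
Tip deflection under a unit load at E: L³/(3EI) = 333.3/EI.
The prop prevents deflection at E: R_E = δ_0/δ_{EE} = 16502/333.3 = 49.51 kN.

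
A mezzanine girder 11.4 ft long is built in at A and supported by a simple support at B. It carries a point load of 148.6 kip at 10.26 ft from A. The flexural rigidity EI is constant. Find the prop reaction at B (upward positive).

R_B = 126.4 kip

Release the roller at B. Primary structure: cantilever fixed at A.
Deflection at B on the released cantilever, summing each load's contribution:
  point load 148.6 at a = 10.26: Pa²(3L − a)/(6EI) = 62415/EI
Flexibility coefficient — unit upward force at B: δ_{BB} = L³/(3EI) = 493.8/EI.
Compatibility at B: δ_0 − R_B·δ_{BB} = 0, so R_B = 62415/493.8 = 126.4 kip.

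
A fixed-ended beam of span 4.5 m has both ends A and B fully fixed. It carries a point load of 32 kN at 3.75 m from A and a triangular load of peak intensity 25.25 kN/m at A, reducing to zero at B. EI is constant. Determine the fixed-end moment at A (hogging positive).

Take the two fixed-end moments M_A, M_B as redundants; the released structure is the simple span AB.
End rotations of the released simple span under the applied load (×1/EI):
  at A: point load 32 at a = 3.75: Pab(L + b)/(6LEI) = 17.5/EI
  at B: point load 32 at a = 3.75: Pab(L + a)/(6LEI) = 27.5/EI
  at A: triangular load, peak 25.25: w₀L³/(45EI) = 51.13/EI
  at B: triangular load, peak 25.25: 7w₀L³/(360EI) = 44.74/EI
  θ_A0 = 68.63/EI,  θ_B0 = 72.24/EI
Flexibility coefficients: a unit moment at one end gives L/(3EI) there and L/(6EI) at the far end, so f₁₁ = f₂₂ = 1.5/EI and f₁₂ = f₂₁ = 0.75/EI.
Compatibility — zero rotation at each built-in end:
  1.5 M_A + 0.75 M_B = 68.63
  0.75 M_A + 1.5 M_B = 72.24
Solving the pair gives M_A = 28.9 kN·m and M_B = 33.71 kN·m (hogging).

M_A = 28.9 kN·m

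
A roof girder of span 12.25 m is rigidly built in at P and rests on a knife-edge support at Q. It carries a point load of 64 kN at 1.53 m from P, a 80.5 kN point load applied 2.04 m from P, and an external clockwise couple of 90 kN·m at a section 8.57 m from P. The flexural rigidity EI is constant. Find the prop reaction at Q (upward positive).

Release the roller at Q. Primary structure: cantilever fixed at P.
Downward deflection at the released point Q due to the loads:
  point load 64 at a = 1.53: Pa²(3L − a)/(6EI) = 879.4/EI
  point load 80.5 at a = 2.04: Pa²(3L − a)/(6EI) = 1938/EI
  clockwise couple 90 at a = 8.57: M₀a(2L − a)/(2EI) = 6143/EI
  δ_0 = 8961/EI
Flexibility coefficient — unit upward force at Q: δ_{QQ} = L³/(3EI) = 612.8/EI.
The prop prevents deflection at Q: R_Q = δ_0/δ_{QQ} = 8961/612.8 = 14.62 kN.

R_Q = 14.62 kN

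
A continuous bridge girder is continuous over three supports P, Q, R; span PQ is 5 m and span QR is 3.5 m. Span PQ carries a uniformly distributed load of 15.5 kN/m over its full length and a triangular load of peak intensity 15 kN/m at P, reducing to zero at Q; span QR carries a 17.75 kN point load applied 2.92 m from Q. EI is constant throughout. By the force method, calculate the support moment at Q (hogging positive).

M_Q = 43.42 kN·m

Insert a hinge at Q; M_Q is the redundant, and each span becomes simply supported.
End slopes at the hinge Q, treating each span as simply supported:
  span PQ: UDL 15.5: wL³/(24EI) = 80.73/EI
  span PQ: triangular load, peak 15: 7w₀L³/(360EI) = 36.46/EI
  span QR: point load 17.75 at a = 2.92: Pab(L + b)/(6LEI) = 5.841/EI
  relative rotation θ_0 = (117.2 + 5.841)/EI = 123/EI
A unit hogging moment at Q produces rotation L₁/(3EI) + L₂/(3EI) = 2.833/EI.
Slope continuity at Q: θ_0 = M_Q·2.833/EI, so M_Q = 123/2.833 = 43.42 kN·m (hogging).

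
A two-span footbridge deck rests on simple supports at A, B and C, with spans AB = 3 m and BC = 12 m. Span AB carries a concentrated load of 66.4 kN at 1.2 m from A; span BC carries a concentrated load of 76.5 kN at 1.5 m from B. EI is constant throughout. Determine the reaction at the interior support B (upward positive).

R_B = 127.7 kN

Insert a hinge at B; M_B is the redundant, and each span becomes simply supported.
Rotations at B on the released spans (each span's end-slope, ×1/EI):
  span AB: point load 66.4 at a = 1.2: Pab(L + a)/(6LEI) = 33.47/EI
  span BC: point load 76.5 at a = 1.5: Pab(L + b)/(6LEI) = 376.5/EI
  relative rotation θ_0 = (33.47 + 376.5)/EI = 410/EI
A unit hogging moment at B produces rotation L₁/(3EI) + L₂/(3EI) = 5/EI.
Slope continuity at B: θ_0 = M_B·5/EI, so M_B = 410/5 = 82 kN·m (hogging).
Span AB, ΣM about A with M_B applied at B: R_B^{AB}·3 = 79.68 + 82, so R_B^{AB} = 53.89 kN and R_A = 66.4 − 53.89 = 12.51 kN.
Span BC, ΣM about C: R_B^{BC}·12 = 803.2 + 82, so R_B^{BC} = 73.77 kN and R_C = 76.5 − 73.77 = 2.729 kN.
R_B = 53.89 + 73.77 = 127.7 kN.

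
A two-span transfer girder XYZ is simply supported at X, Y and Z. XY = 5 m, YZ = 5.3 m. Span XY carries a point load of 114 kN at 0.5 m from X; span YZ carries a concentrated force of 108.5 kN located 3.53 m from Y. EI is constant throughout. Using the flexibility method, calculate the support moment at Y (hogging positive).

Release continuity at Y by inserting a hinge; the redundant is the internal moment M_Y. The primary structure is two simply-supported spans XY and YZ.
Rotations at Y on the released spans (each span's end-slope, ×1/EI):
  span XY: point load 114 at a = 0.5: Pab(L + a)/(6LEI) = 47.02/EI
  span YZ: point load 108.5 at a = 3.53: Pab(L + b)/(6LEI) = 150.7/EI
  relative rotation θ_0 = (47.02 + 150.7)/EI = 197.7/EI
A unit hogging moment at Y produces rotation L₁/(3EI) + L₂/(3EI) = 3.433/EI.
Slope continuity at Y: θ_0 = M_Y·3.433/EI, so M_Y = 197.7/3.433 = 57.6 kN·m (hogging).

M_Y = 57.6 kN·m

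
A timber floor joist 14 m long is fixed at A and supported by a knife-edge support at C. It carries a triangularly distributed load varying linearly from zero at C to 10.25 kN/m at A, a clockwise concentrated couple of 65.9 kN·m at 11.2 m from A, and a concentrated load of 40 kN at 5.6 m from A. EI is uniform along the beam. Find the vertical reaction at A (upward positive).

R_A = 82.3 kN

Release the roller at C. Primary structure: cantilever fixed at A.
Deflection at C on the released cantilever, summing each load's contribution:
  triangular load, peak 10.25 at the fixed end: w₀L⁴/(30EI) = 13125/EI
  clockwise couple 65.9 at a = 11.2: M₀a(2L − a)/(2EI) = 6200/EI
  point load 40 at a = 5.6: Pa²(3L − a)/(6EI) = 7610/EI
  δ_0 = 26935/EI
Tip deflection under a unit load at C: L³/(3EI) = 914.7/EI.
The prop prevents deflection at C: R_C = δ_0/δ_{CC} = 26935/914.7 = 29.45 kN.
Vertical equilibrium: R_A = ΣP − R_C = 111.8 − 29.45 = 82.3 kN.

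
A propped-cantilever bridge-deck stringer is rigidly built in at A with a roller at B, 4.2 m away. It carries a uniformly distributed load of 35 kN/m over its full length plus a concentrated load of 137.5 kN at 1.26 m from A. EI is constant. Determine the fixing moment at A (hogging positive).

Remove the prop at B; the released (primary) structure is a cantilever built in at A.
Primary-structure tip deflection at B by superposition:
  UDL 35: wL⁴/(8EI) = 1361/EI
  point load 137.5 at a = 1.26: Pa²(3L − a)/(6EI) = 412.6/EI
  δ_0 = 1774/EI
Flexibility coefficient — unit upward force at B: δ_{BB} = L³/(3EI) = 24.7/EI.
The prop prevents deflection at B: R_B = δ_0/δ_{BB} = 1774/24.7 = 71.83 kN.
Moment equilibrium about A: M_A = Σ(load moments about A) − R_B·L = 481.9 − 71.83×4.2 = 180.3 kN·m.

M_A = 180.3 kN·m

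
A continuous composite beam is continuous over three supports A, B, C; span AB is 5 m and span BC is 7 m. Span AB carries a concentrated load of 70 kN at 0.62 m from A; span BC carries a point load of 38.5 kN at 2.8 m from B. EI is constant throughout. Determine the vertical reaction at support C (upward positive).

R_C = 9.816 kN

Take M_B as the redundant. Released structure: two simple spans AB and BC with a hinge at B.
Discontinuity in slope at B on the released structure — sum the simple-span end rotations:
  span AB: point load 70 at a = 0.62: Pab(L + a)/(6LEI) = 35.61/EI
  span BC: point load 38.5 at a = 2.8: Pab(L + b)/(6LEI) = 120.7/EI
  relative rotation θ_0 = (35.61 + 120.7)/EI = 156.3/EI
A unit hogging moment at B produces rotation L₁/(3EI) + L₂/(3EI) = 4/EI.
Compatibility: M_B·(L₁+L₂)/(3EI) = θ_0, giving M_B = 39.09 kN·m (hogging).
Span BC, ΣM about C: R_B^{BC}·7 = 161.7 + 39.09, so R_B^{BC} = 28.68 kN and R_C = 38.5 − 28.68 = 9.816 kN.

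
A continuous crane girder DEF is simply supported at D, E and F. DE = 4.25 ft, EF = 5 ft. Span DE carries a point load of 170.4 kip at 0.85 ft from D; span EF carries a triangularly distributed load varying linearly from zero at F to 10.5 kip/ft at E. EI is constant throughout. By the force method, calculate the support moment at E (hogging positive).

M_E = 41.4 kip·ft

Release continuity at E by inserting a hinge; the redundant is the internal moment M_E. The primary structure is two simply-supported spans DE and EF.
End slopes at the hinge E, treating each span as simply supported:
  span DE: point load 170.4 at a = 0.85: Pab(L + a)/(6LEI) = 98.49/EI
  span EF: triangular load, peak 10.5: w₀L³/(45EI) = 29.17/EI
  relative rotation θ_0 = (98.49 + 29.17)/EI = 127.7/EI
A unit hogging moment at E produces rotation L₁/(3EI) + L₂/(3EI) = 3.083/EI.
Slope continuity at E: θ_0 = M_E·3.083/EI, so M_E = 127.7/3.083 = 41.4 kip·ft (hogging).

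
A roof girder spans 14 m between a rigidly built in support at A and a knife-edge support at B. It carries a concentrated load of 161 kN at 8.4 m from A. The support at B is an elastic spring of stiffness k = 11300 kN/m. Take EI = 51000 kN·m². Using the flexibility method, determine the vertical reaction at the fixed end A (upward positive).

Take the reaction at B as the redundant and release it; the primary structure is a cantilever fixed at A.
Deflection at B on the released cantilever, summing each load's contribution:
  point load 161 at a = 8.4: Pa²(3L − a)/(6EI) = 63617/EI
Tip deflection under a unit load at B: L³/(3EI) = 914.7/EI.
With EI = 51000 kN·m²: δ_0 = 1.2474 m and δ_{BB} = 0.017935 m/kN.
Compatibility — the spring shortens by R_B/k under the reaction it provides: δ_0 − R_B·δ_{BB} = R_B/k. With 1/k = 0.000088 m/kN, R_B = δ_0 / (δ_{BB} + 1/k) = 1.2474 / (0.017935 + 0.000088) = 69.21 kN.
Vertical equilibrium: R_A = ΣP − R_B = 161 − 69.21 = 91.79 kN.

R_A = 91.79 kN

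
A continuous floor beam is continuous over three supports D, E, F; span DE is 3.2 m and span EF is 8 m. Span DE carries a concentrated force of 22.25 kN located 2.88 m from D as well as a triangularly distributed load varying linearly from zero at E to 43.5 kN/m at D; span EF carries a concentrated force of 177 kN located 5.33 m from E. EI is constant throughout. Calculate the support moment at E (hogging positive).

Take M_E as the redundant. Released structure: two simple spans DE and EF with a hinge at E.
Rotations at E on the released spans (each span's end-slope, ×1/EI):
  span DE: point load 22.25 at a = 2.88: Pab(L + a)/(6LEI) = 6.493/EI
  span DE: triangular load, peak 43.5: 7w₀L³/(360EI) = 27.72/EI
  span EF: point load 177 at a = 5.33: Pab(L + b)/(6LEI) = 559.9/EI
  relative rotation θ_0 = (34.21 + 559.9)/EI = 594.1/EI
A unit hogging moment at E produces rotation L₁/(3EI) + L₂/(3EI) = 3.733/EI.
Slope continuity at E: θ_0 = M_E·3.733/EI, so M_E = 594.1/3.733 = 159.1 kN·m (hogging).

M_E = 159.1 kN·m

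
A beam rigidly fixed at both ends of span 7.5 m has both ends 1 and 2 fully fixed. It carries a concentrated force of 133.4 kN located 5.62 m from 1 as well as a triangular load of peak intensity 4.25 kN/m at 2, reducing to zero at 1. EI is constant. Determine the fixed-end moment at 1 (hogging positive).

Take the two fixed-end moments M_1, M_2 as redundants; the released structure is the simple span 12.
End rotations of the released simple span under the applied load (×1/EI):
  at 1: point load 133.4 at a = 5.62: Pab(L + b)/(6LEI) = 293.8/EI
  at 2: point load 133.4 at a = 5.62: Pab(L + a)/(6LEI) = 410.9/EI
  at 1: triangular load, peak 4.25: 7w₀L³/(360EI) = 34.86/EI
  at 2: triangular load, peak 4.25: w₀L³/(45EI) = 39.84/EI
  θ_10 = 328.7/EI,  θ_20 = 450.8/EI
Flexibility coefficients: a unit moment at one end gives L/(3EI) there and L/(6EI) at the far end, so f₁₁ = f₂₂ = 2.5/EI and f₁₂ = f₂₁ = 1.25/EI.
Compatibility — zero rotation at each built-in end:
  2.5 M_1 + 1.25 M_2 = 328.7
  1.25 M_1 + 2.5 M_2 = 450.8
Solving the pair gives M_1 = 55.08 kN·m and M_2 = 152.8 kN·m (hogging).

M_1 = 55.08 kN·m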